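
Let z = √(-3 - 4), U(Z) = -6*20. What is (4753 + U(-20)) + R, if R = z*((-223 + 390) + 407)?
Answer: 4633 + 574*I*√7 ≈ 4633.0 + 1518.7*I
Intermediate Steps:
U(Z) = -120
z = I*√7 (z = √(-7) = I*√7 ≈ 2.6458*I)
R = 574*I*√7 (R = (I*√7)*((-223 + 390) + 407) = (I*√7)*(167 + 407) = (I*√7)*574 = 574*I*√7 ≈ 1518.7*I)
(4753 + U(-20)) + R = (4753 - 120) + 574*I*√7 = 4633 + 574*I*√7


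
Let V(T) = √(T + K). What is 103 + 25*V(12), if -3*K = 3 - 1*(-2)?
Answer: 103 + 25*√93/3 ≈ 183.36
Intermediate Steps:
K = -5/3 (K = -(3 - 1*(-2))/3 = -(3 + 2)/3 = -⅓*5 = -5/3 ≈ -1.6667)
V(T) = √(-5/3 + T) (V(T) = √(T - 5/3) = √(-5/3 + T))
103 + 25*V(12) = 103 + 25*(√(-15 + 9*12)/3) = 103 + 25*(√(-15 + 108)/3) = 103 + 25*(√93/3) = 103 + 25*√93/3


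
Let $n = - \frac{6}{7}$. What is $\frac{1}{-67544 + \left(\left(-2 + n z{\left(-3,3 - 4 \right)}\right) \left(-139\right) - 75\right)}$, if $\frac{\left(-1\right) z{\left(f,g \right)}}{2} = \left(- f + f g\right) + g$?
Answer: $- \frac{7}{479727} \approx -1.4592 \cdot 10^{-5}$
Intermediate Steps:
$n = - \frac{6}{7}$ ($n = \left(-6\right) \frac{1}{7} = - \frac{6}{7} \approx -0.85714$)
$z{\left(f,g \right)} = - 2 g + 2 f - 2 f g$ ($z{\left(f,g \right)} = - 2 \left(\left(- f + f g\right) + g\right) = - 2 \left(g - f + f g\right) = - 2 g + 2 f - 2 f g$)
$\frac{1}{-67544 + \left(\left(-2 + n z{\left(-3,3 - 4 \right)}\right) \left(-139\right) - 75\right)} = \frac{1}{-67544 + \left(\left(-2 - \frac{6 \left(- 2 \left(3 - 4\right) + 2 \left(-3\right) - - 6 \left(3 - 4\right)\right)}{7}\right) \left(-139\right) - 75\right)} = \frac{1}{-67544 + \left(\left(-2 - \frac{6 \left(- 2 \left(3 - 4\right) - 6 - - 6 \left(3 - 4\right)\right)}{7}\right) \left(-139\right) - 75\right)} = \frac{1}{-67544 + \left(\left(-2 - \frac{6 \left(\left(-2\right) \left(-1\right) - 6 - \left(-6\right) \left(-1\right)\right)}{7}\right) \left(-139\right) - 75\right)} = \frac{1}{-67544 + \left(\left(-2 - \frac{6 \left(2 - 6 - 6\right)}{7}\right) \left(-139\right) - 75\right)} = \frac{1}{-67544 + \left(\left(-2 - - \frac{60}{7}\right) \left(-139\right) - 75\right)} = \frac{1}{-67544 + \left(\left(-2 + \frac{60}{7}\right) \left(-139\right) - 75\right)} = \frac{1}{-67544 + \left(\frac{46}{7} \left(-139\right) - 75\right)} = \frac{1}{-67544 - \frac{6919}{7}} = \frac{1}{- \frac{479727}{7}} = - \frac{7}{479727}$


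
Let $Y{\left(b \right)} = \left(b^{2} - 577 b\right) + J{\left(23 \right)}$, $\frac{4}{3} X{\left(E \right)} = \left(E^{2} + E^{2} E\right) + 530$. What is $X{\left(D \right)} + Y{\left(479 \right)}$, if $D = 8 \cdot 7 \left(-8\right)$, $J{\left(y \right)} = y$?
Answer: $- \frac{134665075}{2} \approx -6.7332 \cdot 10^{7}$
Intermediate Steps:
$D = -448$ ($D = 56 \left(-8\right) = -448$)
$X{\left(E \right)} = \frac{795}{2} + \frac{3 E^{2}}{4} + \frac{3 E^{3}}{4}$ ($X{\left(E \right)} = \frac{3 \left(\left(E^{2} + E^{2} E\right) + 530\right)}{4} = \frac{3 \left(\left(E^{2} + E^{3}\right) + 530\right)}{4} = \frac{3 \left(530 + E^{2} + E^{3}\right)}{4} = \frac{795}{2} + \frac{3 E^{2}}{4} + \frac{3 E^{3}}{4}$)
$Y{\left(b \right)} = 23 + b^{2} - 577 b$ ($Y{\left(b \right)} = \left(b^{2} - 577 b\right) + 23 = 23 + b^{2} - 577 b$)
$X{\left(D \right)} + Y{\left(479 \right)} = \left(\frac{795}{2} + \frac{3 \left(-448\right)^{2}}{4} + \frac{3 \left(-448\right)^{3}}{4}\right) + \left(23 + 479^{2} - 276383\right) = \left(\frac{795}{2} + \frac{3}{4} \cdot 200704 + \frac{3}{4} \left(-89915392\right)\right) + \left(23 + 229441 - 276383\right) = \left(\frac{795}{2} + 150528 - 67436544\right) - 46919 = - \frac{134571237}{2} - 46919 = - \frac{134665075}{2}$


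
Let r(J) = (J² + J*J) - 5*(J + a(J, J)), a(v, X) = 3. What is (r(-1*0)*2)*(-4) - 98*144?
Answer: -13992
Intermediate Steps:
r(J) = -15 - 5*J + 2*J² (r(J) = (J² + J*J) - 5*(J + 3) = (J² + J²) - 5*(3 + J) = 2*J² + (-15 - 5*J) = -15 - 5*J + 2*J²)
(r(-1*0)*2)*(-4) - 98*144 = ((-15 - (-5)*0 + 2*(-1*0)²)*2)*(-4) - 98*144 = ((-15 - 5*0 + 2*0²)*2)*(-4) - 14112 = ((-15 + 0 + 2*0)*2)*(-4) - 14112 = ((-15 + 0 + 0)*2)*(-4) - 14112 = -15*2*(-4) - 14112 = -30*(-4) - 14112 = 120 - 14112 = -13992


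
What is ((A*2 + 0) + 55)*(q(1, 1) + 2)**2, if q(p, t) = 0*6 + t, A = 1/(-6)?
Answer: 492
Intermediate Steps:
A = -1/6 ≈ -0.16667
q(p, t) = t (q(p, t) = 0 + t = t)
((A*2 + 0) + 55)*(q(1, 1) + 2)**2 = ((-1/6*2 + 0) + 55)*(1 + 2)**2 = ((-1/3 + 0) + 55)*3**2 = (-1/3 + 55)*9 = (164/3)*9 = 492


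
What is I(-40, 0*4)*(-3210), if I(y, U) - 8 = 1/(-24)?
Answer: -102185/4 ≈ -25546.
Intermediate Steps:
I(y, U) = 191/24 (I(y, U) = 8 + 1/(-24) = 8 - 1/24 = 191/24)
I(-40, 0*4)*(-3210) = (191/24)*(-3210) = -102185/4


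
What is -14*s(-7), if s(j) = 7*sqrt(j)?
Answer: -98*I*sqrt(7) ≈ -259.28*I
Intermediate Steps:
-14*s(-7) = -98*sqrt(-7) = -98*I*sqrt(7)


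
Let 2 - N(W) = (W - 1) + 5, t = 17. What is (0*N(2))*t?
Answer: 0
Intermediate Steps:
N(W) = -2 - W (N(W) = 2 - ((W - 1) + 5) = 2 - ((-1 + W) + 5) = 2 - (4 + W) = 2 + (-4 - W) = -2 - W)
(0*N(2))*t = (0*(-2 - 1*2))*17 = (0*(-2 - 2))*17 = (0*(-4))*17 = 0*17 = 0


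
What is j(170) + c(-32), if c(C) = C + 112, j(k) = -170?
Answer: -90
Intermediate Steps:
c(C) = 112 + C
j(170) + c(-32) = -170 + (112 - 32) = -170 + 80 = -90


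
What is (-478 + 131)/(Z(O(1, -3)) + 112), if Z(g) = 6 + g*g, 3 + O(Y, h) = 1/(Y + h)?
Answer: -1388/521 ≈ -2.6641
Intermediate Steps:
O(Y, h) = -3 + 1/(Y + h)
Z(g) = 6 + g²
(-478 + 131)/(Z(O(1, -3)) + 112) = (-478 + 131)/((6 + ((1 - 3*1 - 3*(-3))/(1 - 3))²) + 112) = -347/((6 + ((1 - 3 + 9)/(-2))²) + 112) = -347/((6 + (-½*7)²) + 112) = -347/((6 + (-7/2)²) + 112) = -347/((6 + 49/4) + 112) = -347/(73/4 + 112) = -347/521/4 = -347*4/521 = -1388/521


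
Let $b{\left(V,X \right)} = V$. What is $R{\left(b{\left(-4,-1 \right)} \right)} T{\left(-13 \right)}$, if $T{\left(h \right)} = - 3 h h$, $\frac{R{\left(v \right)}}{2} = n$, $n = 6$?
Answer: $-6084$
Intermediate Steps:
$R{\left(v \right)} = 12$ ($R{\left(v \right)} = 2 \cdot 6 = 12$)
$T{\left(h \right)} = - 3 h^{2}$
$R{\left(b{\left(-4,-1 \right)} \right)} T{\left(-13 \right)} = 12 \left(- 3 \left(-13\right)^{2}\right) = 12 \left(\left(-3\right) 169\right) = 12 \left(-507\right) = -6084$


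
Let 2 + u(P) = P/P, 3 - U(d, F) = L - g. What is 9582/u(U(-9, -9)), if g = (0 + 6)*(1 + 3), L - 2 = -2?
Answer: -9582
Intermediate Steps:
L = 0 (L = 2 - 2 = 0)
g = 24 (g = 6*4 = 24)
U(d, F) = 27 (U(d, F) = 3 - (0 - 1*24) = 3 - (0 - 24) = 3 - 1*(-24) = 3 + 24 = 27)
u(P) = -1 (u(P) = -2 + P/P = -2 + 1 = -1)
9582/u(U(-9, -9)) = 9582/(-1) = 9582*(-1) = -9582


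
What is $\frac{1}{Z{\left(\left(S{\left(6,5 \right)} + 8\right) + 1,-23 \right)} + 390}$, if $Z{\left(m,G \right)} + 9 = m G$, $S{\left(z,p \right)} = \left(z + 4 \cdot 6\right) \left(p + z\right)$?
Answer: $- \frac{1}{7416} \approx -0.00013484$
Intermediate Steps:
$S{\left(z,p \right)} = \left(24 + z\right) \left(p + z\right)$ ($S{\left(z,p \right)} = \left(z + 24\right) \left(p + z\right) = \left(24 + z\right) \left(p + z\right)$)
$Z{\left(m,G \right)} = -9 + G m$ ($Z{\left(m,G \right)} = -9 + m G = -9 + G m$)
$\frac{1}{Z{\left(\left(S{\left(6,5 \right)} + 8\right) + 1,-23 \right)} + 390} = \frac{1}{\left(-9 - 23 \left(\left(\left(6^{2} + 24 \cdot 5 + 24 \cdot 6 + 5 \cdot 6\right) + 8\right) + 1\right)\right) + 390} = \frac{1}{\left(-9 - 23 \left(\left(\left(36 + 120 + 144 + 30\right) + 8\right) + 1\right)\right) + 390} = \frac{1}{\left(-9 - 23 \left(\left(330 + 8\right) + 1\right)\right) + 390} = \frac{1}{\left(-9 - 23 \left(338 + 1\right)\right) + 390} = \frac{1}{\left(-9 - 7797\right) + 390} = \frac{1}{-7806 + 390} = \frac{1}{-7416} = - \frac{1}{7416}$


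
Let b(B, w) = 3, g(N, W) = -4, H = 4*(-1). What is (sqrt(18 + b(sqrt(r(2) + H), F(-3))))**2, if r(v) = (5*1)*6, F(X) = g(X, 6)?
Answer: 21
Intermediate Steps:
H = -4
F(X) = -4
r(v) = 30 (r(v) = 5*6 = 30)
(sqrt(18 + b(sqrt(r(2) + H), F(-3))))**2 = (sqrt(18 + 3))**2 = (sqrt(21))**2 = 21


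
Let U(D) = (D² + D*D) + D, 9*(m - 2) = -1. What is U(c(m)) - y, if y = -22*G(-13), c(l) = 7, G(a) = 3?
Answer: 171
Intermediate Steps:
m = 17/9 (m = 2 + (⅑)*(-1) = 2 - ⅑ = 17/9 ≈ 1.8889)
U(D) = D + 2*D² (U(D) = (D² + D²) + D = 2*D² + D = D + 2*D²)
y = -66 (y = -22*3 = -66)
U(c(m)) - y = 7*(1 + 2*7) - 1*(-66) = 7*(1 + 14) + 66 = 7*15 + 66 = 105 + 66 = 171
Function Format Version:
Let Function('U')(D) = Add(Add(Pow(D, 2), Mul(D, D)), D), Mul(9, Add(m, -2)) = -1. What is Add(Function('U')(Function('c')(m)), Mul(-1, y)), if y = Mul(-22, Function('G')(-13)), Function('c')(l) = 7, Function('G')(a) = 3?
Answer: 171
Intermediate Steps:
m = Rational(17, 9) (m = Add(2, Mul(Rational(1, 9), -1)) = Add(2, Rational(-1, 9)) = Rational(17, 9) ≈ 1.8889)
Function('U')(D) = Add(D, Mul(2, Pow(D, 2))) (Function('U')(D) = Add(Add(Pow(D, 2), Pow(D, 2)), D) = Add(Mul(2, Pow(D, 2)), D) = Add(D, Mul(2, Pow(D, 2))))
y = -66 (y = Mul(-22, 3) = -66)
Add(Function('U')(Function('c')(m)), Mul(-1, y)) = Add(Mul(7, Add(1, Mul(2, 7))), Mul(-1, -66)) = Add(Mul(7, Add(1, 14)), 66) = Add(Mul(7, 15), 66) = Add(105, 66) = 171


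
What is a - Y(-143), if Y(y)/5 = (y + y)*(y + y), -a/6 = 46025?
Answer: -685130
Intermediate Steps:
a = -276150 (a = -6*46025 = -276150)
Y(y) = 20*y² (Y(y) = 5*((y + y)*(y + y)) = 5*((2*y)*(2*y)) = 5*(4*y²) = 20*y²)
a - Y(-143) = -276150 - 20*(-143)² = -276150 - 20*20449 = -276150 - 1*408980 = -276150 - 408980 = -685130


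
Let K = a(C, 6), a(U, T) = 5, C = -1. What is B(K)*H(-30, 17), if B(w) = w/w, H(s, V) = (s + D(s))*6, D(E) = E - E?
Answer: -180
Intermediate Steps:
D(E) = 0
H(s, V) = 6*s (H(s, V) = (s + 0)*6 = s*6 = 6*s)
K = 5
B(w) = 1
B(K)*H(-30, 17) = 1*(6*(-30)) = 1*(-180) = -180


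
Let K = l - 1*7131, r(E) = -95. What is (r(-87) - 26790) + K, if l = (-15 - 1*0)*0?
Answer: -34016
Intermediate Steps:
l = 0 (l = (-15 + 0)*0 = -15*0 = 0)
K = -7131 (K = 0 - 1*7131 = 0 - 7131 = -7131)
(r(-87) - 26790) + K = (-95 - 26790) - 7131 = -26885 - 7131 = -34016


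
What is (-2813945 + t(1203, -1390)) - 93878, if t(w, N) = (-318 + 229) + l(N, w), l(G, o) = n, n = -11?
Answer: -2907923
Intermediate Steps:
l(G, o) = -11
t(w, N) = -100 (t(w, N) = (-318 + 229) - 11 = -89 - 11 = -100)
(-2813945 + t(1203, -1390)) - 93878 = (-2813945 - 100) - 93878 = -2814045 - 93878 = -2907923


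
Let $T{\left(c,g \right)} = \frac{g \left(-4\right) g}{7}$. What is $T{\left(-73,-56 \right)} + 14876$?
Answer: $13084$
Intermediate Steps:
$T{\left(c,g \right)} = - \frac{4 g^{2}}{7}$ ($T{\left(c,g \right)} = - 4 g g \frac{1}{7} = - 4 g^{2} \cdot \frac{1}{7} = - \frac{4 g^{2}}{7}$)
$T{\left(-73,-56 \right)} + 14876 = - \frac{4 \left(-56\right)^{2}}{7} + 14876 = \left(- \frac{4}{7}\right) 3136 + 14876 = -1792 + 14876 = 13084$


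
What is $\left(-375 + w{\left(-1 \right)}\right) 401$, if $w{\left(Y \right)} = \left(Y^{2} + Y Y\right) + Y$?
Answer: $-149974$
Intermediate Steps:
$w{\left(Y \right)} = Y + 2 Y^{2}$ ($w{\left(Y \right)} = \left(Y^{2} + Y^{2}\right) + Y = 2 Y^{2} + Y = Y + 2 Y^{2}$)
$\left(-375 + w{\left(-1 \right)}\right) 401 = \left(-375 - \left(1 + 2 \left(-1\right)\right)\right) 401 = \left(-375 - \left(1 - 2\right)\right) 401 = \left(-375 - -1\right) 401 = \left(-375 + 1\right) 401 = \left(-374\right) 401 = -149974$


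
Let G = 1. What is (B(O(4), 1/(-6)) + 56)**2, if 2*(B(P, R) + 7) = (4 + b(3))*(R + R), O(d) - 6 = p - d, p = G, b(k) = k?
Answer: 82369/36 ≈ 2288.0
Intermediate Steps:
p = 1
O(d) = 7 - d (O(d) = 6 + (1 - d) = 7 - d)
B(P, R) = -7 + 7*R (B(P, R) = -7 + ((4 + 3)*(R + R))/2 = -7 + (7*(2*R))/2 = -7 + (14*R)/2 = -7 + 7*R)
(B(O(4), 1/(-6)) + 56)**2 = ((-7 + 7*(1/(-6))) + 56)**2 = ((-7 + 7*(1*(-1/6))) + 56)**2 = ((-7 + 7*(-1/6)) + 56)**2 = ((-7 - 7/6) + 56)**2 = (-49/6 + 56)**2 = (287/6)**2 = 82369/36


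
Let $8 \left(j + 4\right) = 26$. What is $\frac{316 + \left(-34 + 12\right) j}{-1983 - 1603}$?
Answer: $- \frac{665}{7172} \approx -0.092722$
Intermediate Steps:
$j = - \frac{3}{4}$ ($j = -4 + \frac{1}{8} \cdot 26 = -4 + \frac{13}{4} = - \frac{3}{4} \approx -0.75$)
$\frac{316 + \left(-34 + 12\right) j}{-1983 - 1603} = \frac{316 + \left(-34 + 12\right) \left(- \frac{3}{4}\right)}{-1983 - 1603} = \frac{316 - - \frac{33}{2}}{-3586} = \left(316 + \frac{33}{2}\right) \left(- \frac{1}{3586}\right) = \frac{665}{2} \left(- \frac{1}{3586}\right) = - \frac{665}{7172}$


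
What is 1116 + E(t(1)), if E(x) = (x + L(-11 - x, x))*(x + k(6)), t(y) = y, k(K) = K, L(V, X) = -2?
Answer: 1109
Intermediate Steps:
E(x) = (-2 + x)*(6 + x) (E(x) = (x - 2)*(x + 6) = (-2 + x)*(6 + x))
1116 + E(t(1)) = 1116 + (-12 + 1² + 4*1) = 1116 + (-12 + 1 + 4) = 1116 - 7 = 1109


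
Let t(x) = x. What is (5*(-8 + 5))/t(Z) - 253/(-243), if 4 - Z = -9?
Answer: -356/3159 ≈ -0.11269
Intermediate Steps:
Z = 13 (Z = 4 - 1*(-9) = 4 + 9 = 13)
(5*(-8 + 5))/t(Z) - 253/(-243) = (5*(-8 + 5))/13 - 253/(-243) = (5*(-3))*(1/13) - 253*(-1/243) = -15*1/13 + 253/243 = -15/13 + 253/243 = -356/3159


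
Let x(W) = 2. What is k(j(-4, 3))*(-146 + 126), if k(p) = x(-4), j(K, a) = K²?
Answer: -40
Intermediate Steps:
k(p) = 2
k(j(-4, 3))*(-146 + 126) = 2*(-146 + 126) = 2*(-20) = -40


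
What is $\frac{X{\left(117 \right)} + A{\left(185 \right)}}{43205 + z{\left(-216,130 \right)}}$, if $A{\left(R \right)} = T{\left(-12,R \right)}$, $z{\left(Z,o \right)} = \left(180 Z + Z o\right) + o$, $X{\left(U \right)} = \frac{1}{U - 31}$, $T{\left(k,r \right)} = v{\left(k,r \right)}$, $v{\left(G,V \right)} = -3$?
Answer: $\frac{257}{2031750} \approx 0.00012649$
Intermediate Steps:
$T{\left(k,r \right)} = -3$
$X{\left(U \right)} = \frac{1}{-31 + U}$
$z{\left(Z,o \right)} = o + 180 Z + Z o$
$A{\left(R \right)} = -3$
$\frac{X{\left(117 \right)} + A{\left(185 \right)}}{43205 + z{\left(-216,130 \right)}} = \frac{\frac{1}{-31 + 117} - 3}{43205 + \left(130 + 180 \left(-216\right) - 28080\right)} = \frac{\frac{1}{86} - 3}{43205 - 66830} = - \frac{257}{86 \left(-23625\right)} = \left(- \frac{257}{86}\right) \left(- \frac{1}{23625}\right) = \frac{257}{2031750}$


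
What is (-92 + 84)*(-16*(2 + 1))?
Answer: 384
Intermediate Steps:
(-92 + 84)*(-16*(2 + 1)) = -(-16)*8*3 = -(-16)*24 = -8*(-48) = 384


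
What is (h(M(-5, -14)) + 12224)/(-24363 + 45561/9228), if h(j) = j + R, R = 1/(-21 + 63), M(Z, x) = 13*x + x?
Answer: -776962226/1573433421 ≈ -0.49380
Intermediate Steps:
M(Z, x) = 14*x
R = 1/42 ≈ 0.023810
h(j) = 1/42 + j (h(j) = j + 1/42 = 1/42 + j)
(h(M(-5, -14)) + 12224)/(-24363 + 45561/9228) = ((1/42 + 14*(-14)) + 12224)/(-24363 + 45561/9228) = ((1/42 - 196) + 12224)/(-24363 + 45561*(1/9228)) = (-8231/42 + 12224)/(-24363 + 15187/3076) = 505177/(42*(-74925401/3076)) = (505177/42)*(-3076/74925401) = -776962226/1573433421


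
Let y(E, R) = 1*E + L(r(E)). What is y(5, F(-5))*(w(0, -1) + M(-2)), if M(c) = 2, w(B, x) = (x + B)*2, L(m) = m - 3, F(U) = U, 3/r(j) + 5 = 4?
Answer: 0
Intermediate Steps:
r(j) = -3 (r(j) = 3/(-5 + 4) = 3/(-1) = 3*(-1) = -3)
L(m) = -3 + m
y(E, R) = -6 + E (y(E, R) = 1*E + (-3 - 3) = E - 6 = -6 + E)
w(B, x) = 2*B + 2*x (w(B, x) = (B + x)*2 = 2*B + 2*x)
y(5, F(-5))*(w(0, -1) + M(-2)) = (-6 + 5)*((2*0 + 2*(-1)) + 2) = -((0 - 2) + 2) = -(-2 + 2) = -1*0 = 0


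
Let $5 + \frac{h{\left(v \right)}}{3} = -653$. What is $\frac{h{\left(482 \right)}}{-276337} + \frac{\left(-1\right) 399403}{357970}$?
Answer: $- \frac{109663194031}{98920355890} \approx -1.1086$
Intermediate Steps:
$h{\left(v \right)} = -1974$ ($h{\left(v \right)} = -15 + 3 \left(-653\right) = -15 - 1959 = -1974$)
$\frac{h{\left(482 \right)}}{-276337} + \frac{\left(-1\right) 399403}{357970} = - \frac{1974}{-276337} + \frac{\left(-1\right) 399403}{357970} = \left(-1974\right) \left(- \frac{1}{276337}\right) - \frac{399403}{357970} = \frac{1974}{276337} - \frac{399403}{357970} = - \frac{109663194031}{98920355890}$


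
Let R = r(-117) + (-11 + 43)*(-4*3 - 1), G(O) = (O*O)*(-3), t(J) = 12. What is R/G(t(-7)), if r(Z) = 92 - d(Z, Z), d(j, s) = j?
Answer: 23/48 ≈ 0.47917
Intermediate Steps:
G(O) = -3*O**2 (G(O) = O**2*(-3) = -3*O**2)
r(Z) = 92 - Z
R = -207 (R = (92 - 1*(-117)) + (-11 + 43)*(-4*3 - 1) = (92 + 117) + 32*(-12 - 1) = 209 + 32*(-13) = 209 - 416 = -207)
R/G(t(-7)) = -207/((-3*12**2)) = -207/((-3*144)) = -207/(-432) = -207*(-1/432) = 23/48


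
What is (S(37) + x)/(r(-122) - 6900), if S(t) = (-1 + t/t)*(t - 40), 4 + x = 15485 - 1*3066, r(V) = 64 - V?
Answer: -12415/6714 ≈ -1.8491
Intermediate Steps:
x = 12415 (x = -4 + (15485 - 1*3066) = -4 + (15485 - 3066) = -4 + 12419 = 12415)
S(t) = 0 (S(t) = (-1 + 1)*(-40 + t) = 0*(-40 + t) = 0)
(S(37) + x)/(r(-122) - 6900) = (0 + 12415)/((64 - 1*(-122)) - 6900) = 12415/((64 + 122) - 6900) = 12415/(186 - 6900) = 12415/(-6714) = 12415*(-1/6714) = -12415/6714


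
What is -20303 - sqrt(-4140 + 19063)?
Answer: -20303 - sqrt(14923) ≈ -20425.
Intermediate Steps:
-20303 - sqrt(-4140 + 19063) = -20303 - sqrt(14923)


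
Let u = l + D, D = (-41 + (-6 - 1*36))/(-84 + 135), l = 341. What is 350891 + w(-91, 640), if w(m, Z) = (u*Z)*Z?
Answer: 7107252241/51 ≈ 1.3936e+8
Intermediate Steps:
D = -83/51 (D = (-41 + (-6 - 36))/51 = (-41 - 42)*(1/51) = -83*1/51 = -83/51 ≈ -1.6275)
u = 17308/51 (u = 341 - 83/51 = 17308/51 ≈ 339.37)
w(m, Z) = 17308*Z²/51 (w(m, Z) = (17308*Z/51)*Z = 17308*Z²/51)
350891 + w(-91, 640) = 350891 + (17308/51)*640² = 350891 + (17308/51)*409600 = 350891 + 7089356800/51 = 7107252241/51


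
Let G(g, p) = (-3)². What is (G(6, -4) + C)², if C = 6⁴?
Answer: 1703025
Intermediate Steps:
G(g, p) = 9
C = 1296
(G(6, -4) + C)² = (9 + 1296)² = 1305² = 1703025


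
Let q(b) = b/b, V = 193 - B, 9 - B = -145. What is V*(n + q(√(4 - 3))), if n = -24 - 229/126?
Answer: -40651/42 ≈ -967.88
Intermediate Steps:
B = 154 (B = 9 - 1*(-145) = 9 + 145 = 154)
n = -3253/126 (n = -24 - 229*1/126 = -24 - 229/126 = -3253/126 ≈ -25.817)
V = 39 (V = 193 - 1*154 = 193 - 154 = 39)
q(b) = 1
V*(n + q(√(4 - 3))) = 39*(-3253/126 + 1) = 39*(-3127/126) = -40651/42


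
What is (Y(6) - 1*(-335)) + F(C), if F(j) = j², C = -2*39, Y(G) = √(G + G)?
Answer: 6419 + 2*√3 ≈ 6422.5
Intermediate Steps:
Y(G) = √2*√G (Y(G) = √(2*G) = √2*√G)
C = -78
(Y(6) - 1*(-335)) + F(C) = (√2*√6 - 1*(-335)) + (-78)² = (2*√3 + 335) + 6084 = (335 + 2*√3) + 6084 = 6419 + 2*√3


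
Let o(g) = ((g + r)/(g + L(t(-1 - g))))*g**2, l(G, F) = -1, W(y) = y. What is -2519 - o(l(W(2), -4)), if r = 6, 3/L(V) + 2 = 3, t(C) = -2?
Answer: -5043/2 ≈ -2521.5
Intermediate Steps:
L(V) = 3 (L(V) = 3/(-2 + 3) = 3/1 = 3*1 = 3)
o(g) = g**2*(6 + g)/(3 + g) (o(g) = ((g + 6)/(g + 3))*g**2 = ((6 + g)/(3 + g))*g**2 = g**2*(6 + g)/(3 + g))
-2519 - o(l(W(2), -4)) = -2519 - (-1)**2*(6 - 1)/(3 - 1) = -2519 - 5/2 = -5043/2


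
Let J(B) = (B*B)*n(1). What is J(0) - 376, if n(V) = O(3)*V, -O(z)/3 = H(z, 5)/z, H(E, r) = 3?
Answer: -376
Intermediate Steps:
O(z) = -9/z
n(V) = -3*V (n(V) = (-9/3)*V = (-9*⅓)*V = -3*V)
J(B) = -3*B² (J(B) = (B*B)*(-3*1) = B²*(-3) = -3*B²)
J(0) - 376 = -3*0² - 376 = -3*0 - 376 = 0 - 376 = -376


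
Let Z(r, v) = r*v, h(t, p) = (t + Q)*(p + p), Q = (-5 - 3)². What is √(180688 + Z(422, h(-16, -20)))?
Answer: 28*I*√803 ≈ 793.44*I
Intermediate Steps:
Q = 64 (Q = (-8)² = 64)
h(t, p) = 2*p*(64 + t) (h(t, p) = (t + 64)*(p + p) = (64 + t)*(2*p) = 2*p*(64 + t))
√(180688 + Z(422, h(-16, -20))) = √(180688 + 422*(2*(-20)*(64 - 16))) = √(180688 + 422*(2*(-20)*48)) = √(180688 + 422*(-1920)) = √(180688 - 810240) = √(-629552) = 28*I*√803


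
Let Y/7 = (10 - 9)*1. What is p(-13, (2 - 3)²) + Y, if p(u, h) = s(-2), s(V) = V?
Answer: 5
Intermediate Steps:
Y = 7 (Y = 7*((10 - 9)*1) = 7*(1*1) = 7*1 = 7)
p(u, h) = -2
p(-13, (2 - 3)²) + Y = -2 + 7 = 5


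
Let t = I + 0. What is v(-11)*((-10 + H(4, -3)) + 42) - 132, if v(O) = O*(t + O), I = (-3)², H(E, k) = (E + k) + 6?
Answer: 726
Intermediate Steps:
H(E, k) = 6 + E + k
I = 9
t = 9 (t = 9 + 0 = 9)
v(O) = O*(9 + O)
v(-11)*((-10 + H(4, -3)) + 42) - 132 = (-11*(9 - 11))*((-10 + (6 + 4 - 3)) + 42) - 132 = (-11*(-2))*((-10 + 7) + 42) - 132 = 22*(-3 + 42) - 132 = 22*39 - 132 = 858 - 132 = 726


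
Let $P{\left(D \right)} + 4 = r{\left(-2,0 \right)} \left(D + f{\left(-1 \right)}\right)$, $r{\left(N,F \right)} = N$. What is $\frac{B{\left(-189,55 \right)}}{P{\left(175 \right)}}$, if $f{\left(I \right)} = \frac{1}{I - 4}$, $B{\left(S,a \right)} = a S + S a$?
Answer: $\frac{51975}{884} \approx 58.795$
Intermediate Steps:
$B{\left(S,a \right)} = 2 S a$ ($B{\left(S,a \right)} = S a + S a = 2 S a$)
$f{\left(I \right)} = \frac{1}{-4 + I}$
$P{\left(D \right)} = - \frac{18}{5} - 2 D$ ($P{\left(D \right)} = -4 - 2 \left(D + \frac{1}{-4 - 1}\right) = -4 - 2 \left(D + \frac{1}{-5}\right) = -4 - 2 \left(D - \frac{1}{5}\right) = -4 - 2 \left(- \frac{1}{5} + D\right) = -4 - \left(- \frac{2}{5} + 2 D\right) = - \frac{18}{5} - 2 D$)
$\frac{B{\left(-189,55 \right)}}{P{\left(175 \right)}} = \frac{2 \left(-189\right) 55}{- \frac{18}{5} - 350} = - \frac{20790}{- \frac{18}{5} - 350} = - \frac{20790}{- \frac{1768}{5}} = \left(-20790\right) \left(- \frac{5}{1768}\right) = \frac{51975}{884}$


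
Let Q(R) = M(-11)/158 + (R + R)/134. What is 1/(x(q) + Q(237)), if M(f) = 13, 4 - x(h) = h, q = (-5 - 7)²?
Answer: -10586/1443723 ≈ -0.0073324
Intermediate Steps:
q = 144 (q = (-12)² = 144)
x(h) = 4 - h
Q(R) = 13/158 + R/67 (Q(R) = 13/158 + (R + R)/134 = 13*(1/158) + (2*R)*(1/134) = 13/158 + R/67)
1/(x(q) + Q(237)) = 1/((4 - 1*144) + (13/158 + (1/67)*237)) = 1/((4 - 144) + (13/158 + 237/67)) = 1/(-140 + 38317/10586) = 1/(-1443723/10586) = -10586/1443723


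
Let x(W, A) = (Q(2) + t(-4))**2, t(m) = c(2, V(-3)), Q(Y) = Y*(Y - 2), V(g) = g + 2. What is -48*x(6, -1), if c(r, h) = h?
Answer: -48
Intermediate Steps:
V(g) = 2 + g
Q(Y) = Y*(-2 + Y)
t(m) = -1 (t(m) = 2 - 3 = -1)
x(W, A) = 1 (x(W, A) = (2*(-2 + 2) - 1)**2 = (2*0 - 1)**2 = (0 - 1)**2 = (-1)**2 = 1)
-48*x(6, -1) = -48*1 = -48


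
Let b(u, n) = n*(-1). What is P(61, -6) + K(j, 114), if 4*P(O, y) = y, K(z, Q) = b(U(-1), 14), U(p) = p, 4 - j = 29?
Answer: -31/2 ≈ -15.500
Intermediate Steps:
j = -25 (j = 4 - 1*29 = 4 - 29 = -25)
b(u, n) = -n
K(z, Q) = -14 (K(z, Q) = -1*14 = -14)
P(O, y) = y/4
P(61, -6) + K(j, 114) = (¼)*(-6) - 14 = -3/2 - 14 = -31/2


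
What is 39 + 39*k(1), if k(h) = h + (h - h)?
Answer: 78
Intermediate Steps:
k(h) = h (k(h) = h + 0 = h)
39 + 39*k(1) = 39 + 39*1 = 39 + 39 = 78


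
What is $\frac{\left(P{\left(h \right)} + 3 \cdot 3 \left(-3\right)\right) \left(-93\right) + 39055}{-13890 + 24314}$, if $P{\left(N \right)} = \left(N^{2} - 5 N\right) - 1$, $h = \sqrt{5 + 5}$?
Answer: $\frac{40729}{10424} + \frac{465 \sqrt{10}}{10424} \approx 4.0483$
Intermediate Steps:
$h = \sqrt{10} \approx 3.1623$
$P{\left(N \right)} = -1 + N^{2} - 5 N$
$\frac{\left(P{\left(h \right)} + 3 \cdot 3 \left(-3\right)\right) \left(-93\right) + 39055}{-13890 + 24314} = \frac{\left(\left(-1 + \left(\sqrt{10}\right)^{2} - 5 \sqrt{10}\right) + 3 \cdot 3 \left(-3\right)\right) \left(-93\right) + 39055}{-13890 + 24314} = \frac{\left(\left(-1 + 10 - 5 \sqrt{10}\right) + 9 \left(-3\right)\right) \left(-93\right) + 39055}{10424} = \left(\left(\left(9 - 5 \sqrt{10}\right) - 27\right) \left(-93\right) + 39055\right) \frac{1}{10424} = \left(\left(-18 - 5 \sqrt{10}\right) \left(-93\right) + 39055\right) \frac{1}{10424} = \left(\left(1674 + 465 \sqrt{10}\right) + 39055\right) \frac{1}{10424} = \left(40729 + 465 \sqrt{10}\right) \frac{1}{10424} = \frac{40729}{10424} + \frac{465 \sqrt{10}}{10424}$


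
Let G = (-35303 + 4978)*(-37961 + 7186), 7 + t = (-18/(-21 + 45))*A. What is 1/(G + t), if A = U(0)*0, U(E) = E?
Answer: 1/933251868 ≈ 1.0715e-9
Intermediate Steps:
A = 0 (A = 0*0 = 0)
t = -7 (t = -7 - 18/(-21 + 45)*0 = -7 - 18/24*0 = -7 - 18*1/24*0 = -7 - ¾*0 = -7 + 0 = -7)
G = 933251875 (G = -30325*(-30775) = 933251875)
1/(G + t) = 1/(933251875 - 7) = 1/933251868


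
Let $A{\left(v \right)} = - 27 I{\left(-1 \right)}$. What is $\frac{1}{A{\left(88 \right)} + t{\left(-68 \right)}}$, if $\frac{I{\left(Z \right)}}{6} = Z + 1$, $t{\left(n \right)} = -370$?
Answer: $- \frac{1}{370} \approx -0.0027027$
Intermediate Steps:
$I{\left(Z \right)} = 6 + 6 Z$ ($I{\left(Z \right)} = 6 \left(Z + 1\right) = 6 \left(1 + Z\right) = 6 + 6 Z$)
$A{\left(v \right)} = 0$ ($A{\left(v \right)} = - 27 \left(6 + 6 \left(-1\right)\right) = - 27 \left(6 - 6\right) = \left(-27\right) 0 = 0$)
$\frac{1}{A{\left(88 \right)} + t{\left(-68 \right)}} = \frac{1}{0 - 370} = \frac{1}{-370} = - \frac{1}{370}$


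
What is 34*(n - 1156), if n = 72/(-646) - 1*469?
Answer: -1049822/19 ≈ -55254.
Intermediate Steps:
n = -151523/323 (n = 72*(-1/646) - 469 = -36/323 - 469 = -151523/323 ≈ -469.11)
34*(n - 1156) = 34*(-151523/323 - 1156) = 34*(-524911/323) = -1049822/19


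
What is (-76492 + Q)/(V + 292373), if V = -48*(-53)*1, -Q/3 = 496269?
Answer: -1565299/294917 ≈ -5.3076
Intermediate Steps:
Q = -1488807 (Q = -3*496269 = -1488807)
V = 2544 (V = 2544*1 = 2544)
(-76492 + Q)/(V + 292373) = (-76492 - 1488807)/(2544 + 292373) = -1565299/294917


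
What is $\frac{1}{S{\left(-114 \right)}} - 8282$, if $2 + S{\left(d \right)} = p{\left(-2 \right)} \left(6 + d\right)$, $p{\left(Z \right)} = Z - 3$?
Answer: $- \frac{4455715}{538} \approx -8282.0$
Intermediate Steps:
$p{\left(Z \right)} = -3 + Z$
$S{\left(d \right)} = -32 - 5 d$ ($S{\left(d \right)} = -2 + \left(-3 - 2\right) \left(6 + d\right) = -2 - 5 \left(6 + d\right) = -2 - \left(30 + 5 d\right) = -32 - 5 d$)
$\frac{1}{S{\left(-114 \right)}} - 8282 = \frac{1}{-32 - -570} - 8282 = \frac{1}{-32 + 570} - 8282 = \frac{1}{538} - 8282 = - \frac{4455715}{538}$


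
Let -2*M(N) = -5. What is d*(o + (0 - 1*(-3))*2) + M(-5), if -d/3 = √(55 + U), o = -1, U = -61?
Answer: 5/2 - 15*I*√6 ≈ 2.5 - 36.742*I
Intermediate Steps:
M(N) = 5/2 (M(N) = -½*(-5) = 5/2)
d = -3*I*√6 (d = -3*√(55 - 61) = -3*I*√6 ≈ -7.3485*I)
d*(o + (0 - 1*(-3))*2) + M(-5) = (-3*I*√6)*(-1 + (0 - 1*(-3))*2) + 5/2 = (-3*I*√6)*(-1 + (0 + 3)*2) + 5/2 = (-3*I*√6)*(-1 + 3*2) + 5/2 = (-3*I*√6)*(-1 + 6) + 5/2 = -3*I*√6*5 + 5/2 = -15*I*√6 + 5/2 = 5/2 - 15*I*√6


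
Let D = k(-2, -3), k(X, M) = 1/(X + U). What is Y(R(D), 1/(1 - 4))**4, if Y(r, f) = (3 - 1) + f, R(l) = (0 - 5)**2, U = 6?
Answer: 625/81 ≈ 7.7160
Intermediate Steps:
k(X, M) = 1/(6 + X) (k(X, M) = 1/(X + 6) = 1/(6 + X))
D = 1/4 (D = 1/(6 - 2) = 1/4 ≈ 0.25000)
R(l) = 25 (R(l) = (-5)**2 = 25)
Y(r, f) = 2 + f
Y(R(D), 1/(1 - 4))**4 = (2 + 1/(1 - 4))**4 = (2 + 1/(-3))**4 = (2 - 1/3)**4 = (5/3)**4 = 625/81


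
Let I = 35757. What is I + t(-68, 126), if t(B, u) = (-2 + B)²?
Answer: 40657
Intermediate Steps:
I + t(-68, 126) = 35757 + (-2 - 68)² = 35757 + (-70)² = 35757 + 4900 = 40657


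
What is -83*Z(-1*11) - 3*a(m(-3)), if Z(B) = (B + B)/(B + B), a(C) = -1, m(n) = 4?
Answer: -80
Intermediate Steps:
Z(B) = 1 (Z(B) = (2*B)/((2*B)) = (2*B)*(1/(2*B)) = 1)
-83*Z(-1*11) - 3*a(m(-3)) = -83*1 - 3*(-1) = -83 + 3 = -80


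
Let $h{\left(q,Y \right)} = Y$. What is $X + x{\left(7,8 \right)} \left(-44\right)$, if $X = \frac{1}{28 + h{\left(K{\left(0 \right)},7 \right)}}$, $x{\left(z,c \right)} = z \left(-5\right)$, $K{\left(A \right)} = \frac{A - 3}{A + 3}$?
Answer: $\frac{53901}{35} \approx 1540.0$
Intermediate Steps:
$K{\left(A \right)} = \frac{-3 + A}{3 + A}$
$x{\left(z,c \right)} = - 5 z$
$X = \frac{1}{35}$ ($X = \frac{1}{28 + 7} = \frac{1}{35} \approx 0.028571$)
$X + x{\left(7,8 \right)} \left(-44\right) = \frac{1}{35} + \left(-5\right) 7 \left(-44\right) = \frac{1}{35} - -1540 = \frac{1}{35} + 1540 = \frac{53901}{35}$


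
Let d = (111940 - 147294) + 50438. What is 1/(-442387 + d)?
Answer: -1/427303 ≈ -2.3403e-6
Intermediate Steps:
d = 15084 (d = -35354 + 50438 = 15084)
1/(-442387 + d) = 1/(-442387 + 15084) = 1/(-427303) = -1/427303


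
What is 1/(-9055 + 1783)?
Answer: -1/7272 ≈ -0.00013751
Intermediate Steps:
1/(-9055 + 1783) = 1/(-7272) = -1/7272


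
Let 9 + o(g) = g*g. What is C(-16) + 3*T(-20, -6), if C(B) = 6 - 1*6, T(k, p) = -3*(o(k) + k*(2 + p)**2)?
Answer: -639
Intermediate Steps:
o(g) = -9 + g**2 (o(g) = -9 + g*g = -9 + g**2)
T(k, p) = 27 - 3*k**2 - 3*k*(2 + p)**2 (T(k, p) = -3*((-9 + k**2) + k*(2 + p)**2) = -3*(-9 + k**2 + k*(2 + p)**2) = 27 - 3*k**2 - 3*k*(2 + p)**2)
C(B) = 0 (C(B) = 6 - 6 = 0)
C(-16) + 3*T(-20, -6) = 0 + 3*(27 - 3*(-20)**2 - 3*(-20)*(2 - 6)**2) = 0 + 3*(27 - 3*400 - 3*(-20)*(-4)**2) = 0 + 3*(27 - 1200 - 3*(-20)*16) = 0 + 3*(27 - 1200 + 960) = 0 + 3*(-213) = 0 - 639 = -639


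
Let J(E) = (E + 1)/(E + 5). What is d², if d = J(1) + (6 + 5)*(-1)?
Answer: 1024/9 ≈ 113.78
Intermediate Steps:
J(E) = (1 + E)/(5 + E)
d = -32/3 (d = (1 + 1)/(5 + 1) + (6 + 5)*(-1) = 2/6 + 11*(-1) = (⅙)*2 - 11 = ⅓ - 11 = -32/3 ≈ -10.667)
d² = (-32/3)² = 1024/9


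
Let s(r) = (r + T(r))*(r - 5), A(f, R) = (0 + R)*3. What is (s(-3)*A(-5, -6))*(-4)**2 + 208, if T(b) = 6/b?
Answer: -11312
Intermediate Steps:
A(f, R) = 3*R (A(f, R) = R*3 = 3*R)
s(r) = (-5 + r)*(r + 6/r) (s(r) = (r + 6/r)*(r - 5) = (r + 6/r)*(-5 + r) = (-5 + r)*(r + 6/r))
(s(-3)*A(-5, -6))*(-4)**2 + 208 = ((6 + (-3)**2 - 30/(-3) - 5*(-3))*(3*(-6)))*(-4)**2 + 208 = ((6 + 9 - 30*(-1/3) + 15)*(-18))*16 + 208 = ((6 + 9 + 10 + 15)*(-18))*16 + 208 = (40*(-18))*16 + 208 = -720*16 + 208 = -11520 + 208 = -11312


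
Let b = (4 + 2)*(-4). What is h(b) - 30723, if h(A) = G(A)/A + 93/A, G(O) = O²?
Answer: -246007/8 ≈ -30751.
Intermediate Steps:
b = -24 (b = 6*(-4) = -24)
h(A) = A + 93/A (h(A) = A²/A + 93/A = A + 93/A)
h(b) - 30723 = (-24 + 93/(-24)) - 30723 = (-24 + 93*(-1/24)) - 30723 = (-24 - 31/8) - 30723 = -223/8 - 30723 = -246007/8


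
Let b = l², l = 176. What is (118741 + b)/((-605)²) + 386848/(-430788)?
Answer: -19274938051/39419794425 ≈ -0.48897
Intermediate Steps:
b = 30976 (b = 176² = 30976)
(118741 + b)/((-605)²) + 386848/(-430788) = (118741 + 30976)/((-605)²) + 386848/(-430788) = 149717/366025 + 386848*(-1/430788) = 149717*(1/366025) - 96712/107697 = 149717/366025 - 96712/107697 = -19274938051/39419794425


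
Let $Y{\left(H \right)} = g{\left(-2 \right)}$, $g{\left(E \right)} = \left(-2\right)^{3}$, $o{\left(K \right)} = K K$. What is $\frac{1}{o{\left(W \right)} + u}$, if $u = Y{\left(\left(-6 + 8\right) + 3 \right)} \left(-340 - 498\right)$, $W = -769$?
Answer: $\frac{1}{598065} \approx 1.6721 \cdot 10^{-6}$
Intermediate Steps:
$o{\left(K \right)} = K^{2}$
$g{\left(E \right)} = -8$
$Y{\left(H \right)} = -8$
$u = 6704$ ($u = - 8 \left(-340 - 498\right) = \left(-8\right) \left(-838\right) = 6704$)
$\frac{1}{o{\left(W \right)} + u} = \frac{1}{\left(-769\right)^{2} + 6704} = \frac{1}{591361 + 6704} = \frac{1}{598065}$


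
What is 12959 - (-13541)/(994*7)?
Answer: 90182263/6958 ≈ 12961.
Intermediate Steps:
12959 - (-13541)/(994*7) = 12959 - (-13541)/6958 = 12959 - 1*(-13541/6958) = 12959 + 13541/6958 = 90182263/6958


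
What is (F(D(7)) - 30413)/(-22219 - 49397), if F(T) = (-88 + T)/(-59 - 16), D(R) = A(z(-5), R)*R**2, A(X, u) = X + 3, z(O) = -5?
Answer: 253421/596800 ≈ 0.42463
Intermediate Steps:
A(X, u) = 3 + X
D(R) = -2*R**2 (D(R) = (3 - 5)*R**2 = -2*R**2)
F(T) = 88/75 - T/75 (F(T) = (-88 + T)/(-75) = (-88 + T)*(-1/75) = 88/75 - T/75)
(F(D(7)) - 30413)/(-22219 - 49397) = ((88/75 - (-2)*7**2/75) - 30413)/(-22219 - 49397) = ((88/75 - (-2)*49/75) - 30413)/(-71616) = ((88/75 - 1/75*(-98)) - 30413)*(-1/71616) = ((88/75 + 98/75) - 30413)*(-1/71616) = (62/25 - 30413)*(-1/71616) = -760263/25*(-1/71616) = 253421/596800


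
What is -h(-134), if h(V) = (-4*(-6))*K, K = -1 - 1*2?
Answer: 72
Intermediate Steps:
K = -3 (K = -1 - 2 = -3)
h(V) = -72 (h(V) = -4*(-6)*(-3) = 24*(-3) = -72)
-h(-134) = -1*(-72) = 72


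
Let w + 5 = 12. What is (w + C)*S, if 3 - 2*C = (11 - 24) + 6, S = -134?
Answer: -1608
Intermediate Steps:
w = 7 (w = -5 + 12 = 7)
C = 5 (C = 3/2 - ((11 - 24) + 6)/2 = 3/2 - (-13 + 6)/2 = 3/2 - 1/2*(-7) = 3/2 + 7/2 = 5)
(w + C)*S = (7 + 5)*(-134) = 12*(-134) = -1608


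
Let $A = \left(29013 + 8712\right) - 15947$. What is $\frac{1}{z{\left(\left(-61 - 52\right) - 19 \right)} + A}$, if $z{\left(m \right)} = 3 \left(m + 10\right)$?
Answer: $\frac{1}{21412} \approx 4.6703 \cdot 10^{-5}$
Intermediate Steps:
$z{\left(m \right)} = 30 + 3 m$ ($z{\left(m \right)} = 3 \left(10 + m\right) = 30 + 3 m$)
$A = 21778$ ($A = 37725 - 15947 = 21778$)
$\frac{1}{z{\left(\left(-61 - 52\right) - 19 \right)} + A} = \frac{1}{\left(30 + 3 \left(\left(-61 - 52\right) - 19\right)\right) + 21778} = \frac{1}{\left(30 + 3 \left(-113 - 19\right)\right) + 21778} = \frac{1}{\left(30 + 3 \left(-132\right)\right) + 21778} = \frac{1}{\left(30 - 396\right) + 21778} = \frac{1}{-366 + 21778} = \frac{1}{21412}$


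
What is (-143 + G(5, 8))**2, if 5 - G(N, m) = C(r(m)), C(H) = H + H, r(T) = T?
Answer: 23716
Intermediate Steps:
C(H) = 2*H
G(N, m) = 5 - 2*m
(-143 + G(5, 8))**2 = (-143 + (5 - 2*8))**2 = (-143 + (5 - 16))**2 = (-143 - 11)**2 = (-154)**2 = 23716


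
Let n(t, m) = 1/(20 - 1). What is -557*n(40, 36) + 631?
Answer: 11432/19 ≈ 601.68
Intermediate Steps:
n(t, m) = 1/19
-557*n(40, 36) + 631 = -557*1/19 + 631 = -557/19 + 631 = 11432/19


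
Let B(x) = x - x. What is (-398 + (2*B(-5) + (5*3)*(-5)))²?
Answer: 223729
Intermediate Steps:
B(x) = 0
(-398 + (2*B(-5) + (5*3)*(-5)))² = (-398 + (2*0 + (5*3)*(-5)))² = (-398 + (0 + 15*(-5)))² = (-398 + (0 - 75))² = (-398 - 75)² = (-473)² = 223729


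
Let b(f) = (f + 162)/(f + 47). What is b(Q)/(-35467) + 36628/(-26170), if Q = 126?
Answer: -112374644854/80286825235 ≈ -1.3997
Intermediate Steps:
b(f) = (162 + f)/(47 + f)
b(Q)/(-35467) + 36628/(-26170) = ((162 + 126)/(47 + 126))/(-35467) + 36628/(-26170) = (288/173)*(-1/35467) + 36628*(-1/26170) = ((1/173)*288)*(-1/35467) - 18314/13085 = (288/173)*(-1/35467) - 18314/13085 = -288/6135791 - 18314/13085 = -112374644854/80286825235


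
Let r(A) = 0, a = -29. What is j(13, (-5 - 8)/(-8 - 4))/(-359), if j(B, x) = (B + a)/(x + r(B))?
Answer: 192/4667 ≈ 0.041140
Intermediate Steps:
j(B, x) = (-29 + B)/x (j(B, x) = (B - 29)/(x + 0) = (-29 + B)/x)
j(13, (-5 - 8)/(-8 - 4))/(-359) = ((-29 + 13)/(((-5 - 8)/(-8 - 4))))/(-359) = (-16/(-13/(-12)))*(-1/359) = (-16/(-13*(-1/12)))*(-1/359) = (-16/(13/12))*(-1/359) = ((12/13)*(-16))*(-1/359) = -192/13*(-1/359) = 192/4667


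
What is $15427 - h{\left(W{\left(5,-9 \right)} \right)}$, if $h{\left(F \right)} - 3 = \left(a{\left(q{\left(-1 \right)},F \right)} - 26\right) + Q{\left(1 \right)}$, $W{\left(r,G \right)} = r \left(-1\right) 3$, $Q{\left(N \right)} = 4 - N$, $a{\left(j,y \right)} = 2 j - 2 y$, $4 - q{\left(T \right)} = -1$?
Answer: $15407$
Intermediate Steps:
$q{\left(T \right)} = 5$ ($q{\left(T \right)} = 4 - -1 = 4 + 1 = 5$)
$a{\left(j,y \right)} = - 2 y + 2 j$
$W{\left(r,G \right)} = - 3 r$ ($W{\left(r,G \right)} = - r 3 = - 3 r$)
$h{\left(F \right)} = -10 - 2 F$ ($h{\left(F \right)} = 3 + \left(\left(\left(- 2 F + 2 \cdot 5\right) - 26\right) + \left(4 - 1\right)\right) = 3 + \left(\left(\left(- 2 F + 10\right) - 26\right) + \left(4 - 1\right)\right) = 3 + \left(\left(\left(10 - 2 F\right) - 26\right) + 3\right) = 3 + \left(\left(-16 - 2 F\right) + 3\right) = 3 - \left(13 + 2 F\right) = -10 - 2 F$)
$15427 - h{\left(W{\left(5,-9 \right)} \right)} = 15427 - \left(-10 - 2 \left(\left(-3\right) 5\right)\right) = 15427 - \left(-10 - -30\right) = 15427 - \left(-10 + 30\right) = 15427 - 20 = 15407$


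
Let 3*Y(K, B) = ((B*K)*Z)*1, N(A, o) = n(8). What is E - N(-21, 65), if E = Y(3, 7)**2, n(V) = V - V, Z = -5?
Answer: 1225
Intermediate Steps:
n(V) = 0
N(A, o) = 0
Y(K, B) = -5*B*K/3 (Y(K, B) = (((B*K)*(-5))*1)/3 = (-5*B*K*1)/3 = (-5*B*K)/3 = -5*B*K/3)
E = 1225 (E = (-5/3*7*3)**2 = (-35)**2 = 1225)
E - N(-21, 65) = 1225 - 1*0 = 1225 + 0 = 1225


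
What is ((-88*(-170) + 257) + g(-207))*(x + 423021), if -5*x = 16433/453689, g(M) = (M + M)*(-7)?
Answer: 3476630277969176/453689 ≈ 7.6630e+9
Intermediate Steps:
g(M) = -14*M (g(M) = (2*M)*(-7) = -14*M)
x = -16433/2268445 (x = -16433/(5*453689) = -1/5*16433/453689 = -16433/2268445 ≈ -0.0072442)
((-88*(-170) + 257) + g(-207))*(x + 423021) = ((-88*(-170) + 257) - 14*(-207))*(-16433/2268445 + 423021) = ((14960 + 257) + 2898)*(959599855912/2268445) = (15217 + 2898)*(959599855912/2268445) = 18115*(959599855912/2268445) = 3476630277969176/453689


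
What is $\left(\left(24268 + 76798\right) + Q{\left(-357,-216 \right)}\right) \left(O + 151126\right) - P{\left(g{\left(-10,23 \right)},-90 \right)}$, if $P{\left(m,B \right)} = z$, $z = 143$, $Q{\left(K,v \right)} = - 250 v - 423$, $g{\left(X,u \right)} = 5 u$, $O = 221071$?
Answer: $57557660528$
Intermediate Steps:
$Q{\left(K,v \right)} = -423 - 250 v$
$P{\left(m,B \right)} = 143$
$\left(\left(24268 + 76798\right) + Q{\left(-357,-216 \right)}\right) \left(O + 151126\right) - P{\left(g{\left(-10,23 \right)},-90 \right)} = \left(\left(24268 + 76798\right) - -53577\right) \left(221071 + 151126\right) - 143 = \left(101066 + \left(-423 + 54000\right)\right) 372197 - 143 = \left(101066 + 53577\right) 372197 - 143 = 154643 \cdot 372197 - 143 = 57557660671 - 143 = 57557660528$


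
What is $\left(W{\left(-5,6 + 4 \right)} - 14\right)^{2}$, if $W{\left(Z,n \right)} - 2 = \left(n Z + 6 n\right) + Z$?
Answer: $49$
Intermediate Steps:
$W{\left(Z,n \right)} = 2 + Z + 6 n + Z n$ ($W{\left(Z,n \right)} = 2 + \left(\left(n Z + 6 n\right) + Z\right) = 2 + \left(\left(Z n + 6 n\right) + Z\right) = 2 + \left(\left(6 n + Z n\right) + Z\right) = 2 + \left(Z + 6 n + Z n\right) = 2 + Z + 6 n + Z n$)
$\left(W{\left(-5,6 + 4 \right)} - 14\right)^{2} = \left(\left(2 - 5 + 6 \left(6 + 4\right) - 5 \left(6 + 4\right)\right) - 14\right)^{2} = \left(\left(2 - 5 + 6 \cdot 10 - 50\right) - 14\right)^{2} = \left(\left(2 - 5 + 60 - 50\right) - 14\right)^{2} = \left(7 - 14\right)^{2} = \left(-7\right)^{2} = 49$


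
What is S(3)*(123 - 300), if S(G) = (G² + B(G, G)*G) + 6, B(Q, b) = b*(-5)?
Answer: 5310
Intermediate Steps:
B(Q, b) = -5*b
S(G) = 6 - 4*G² (S(G) = (G² + (-5*G)*G) + 6 = (G² - 5*G²) + 6 = -4*G² + 6 = 6 - 4*G²)
S(3)*(123 - 300) = (6 - 4*3²)*(123 - 300) = (6 - 4*9)*(-177) = (6 - 36)*(-177) = -30*(-177) = 5310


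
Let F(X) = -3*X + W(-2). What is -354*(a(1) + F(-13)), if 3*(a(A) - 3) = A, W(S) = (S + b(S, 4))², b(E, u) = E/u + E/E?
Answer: -31565/2 ≈ -15783.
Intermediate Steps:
b(E, u) = 1 + E/u (b(E, u) = E/u + 1 = 1 + E/u)
W(S) = (1 + 5*S/4)² (W(S) = (S + (S + 4)/4)² = (S + (4 + S)/4)² = (S + (1 + S/4))² = (1 + 5*S/4)²)
a(A) = 3 + A/3
F(X) = 9/4 - 3*X (F(X) = -3*X + (4 + 5*(-2))²/16 = -3*X + (4 - 10)²/16 = -3*X + (1/16)*(-6)² = -3*X + (1/16)*36 = -3*X + 9/4 = 9/4 - 3*X)
-354*(a(1) + F(-13)) = -354*((3 + (⅓)*1) + (9/4 - 3*(-13))) = -354*((3 + ⅓) + (9/4 + 39)) = -354*(10/3 + 165/4) = -354*535/12 = -31565/2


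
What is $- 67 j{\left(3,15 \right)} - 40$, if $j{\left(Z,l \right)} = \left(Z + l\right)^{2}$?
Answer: $-21748$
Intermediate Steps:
$- 67 j{\left(3,15 \right)} - 40 = - 67 \left(3 + 15\right)^{2} - 40 = - 67 \cdot 18^{2} - 40 = \left(-67\right) 324 - 40 = -21708 - 40 = -21748$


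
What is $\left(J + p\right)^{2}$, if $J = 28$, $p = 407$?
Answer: $189225$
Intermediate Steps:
$\left(J + p\right)^{2} = \left(28 + 407\right)^{2} = 435^{2} = 189225$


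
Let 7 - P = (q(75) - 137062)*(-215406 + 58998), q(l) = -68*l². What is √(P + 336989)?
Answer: 10*I*√812633163 ≈ 2.8507e+5*I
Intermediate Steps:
P = -81263653289 (P = 7 - (-68*75² - 137062)*(-215406 + 58998) = 7 - (-68*5625 - 137062)*(-156408) = 7 - (-382500 - 137062)*(-156408) = 7 - (-519562)*(-156408) = 7 - 1*81263653296 = 7 - 81263653296 = -81263653289)
√(P + 336989) = √(-81263653289 + 336989) = √(-81263316300) = 10*I*√812633163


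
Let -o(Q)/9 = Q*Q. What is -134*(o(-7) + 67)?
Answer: 50116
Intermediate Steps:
o(Q) = -9*Q**2 (o(Q) = -9*Q*Q = -9*Q**2)
-134*(o(-7) + 67) = -134*(-9*(-7)**2 + 67) = -134*(-9*49 + 67) = -134*(-441 + 67) = -134*(-374) = 50116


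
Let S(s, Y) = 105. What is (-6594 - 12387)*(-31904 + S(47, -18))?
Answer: 603576819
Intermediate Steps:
(-6594 - 12387)*(-31904 + S(47, -18)) = (-6594 - 12387)*(-31904 + 105) = -18981*(-31799) = 603576819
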